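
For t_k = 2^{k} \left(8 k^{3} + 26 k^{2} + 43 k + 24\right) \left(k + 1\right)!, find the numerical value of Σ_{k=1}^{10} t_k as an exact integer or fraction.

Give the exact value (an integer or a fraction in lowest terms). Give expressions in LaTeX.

Σ = 467934747033572

The ratio is 2*(8*k**4 + 66*k**3 + 219*k**2 + 339*k + 202)/(8*k**3 + 26*k**2 + 43*k + 24).
A = 2*k + 4, B = 1, C = k**3 + 13*k**2/4 + 43*k/8 + 3.
Set up (2*k + 4)·f(k+1) − (1)·f(k) − (k**3 + 13*k**2/4 + 43*k/8 + 3) = 0.
Degrees (1,0,3) ⇒ d ≤ 2.
A polynomial solution: f(k) = (4*k**2 - k + 4)/8.
Certificate R = B(k−1)f/C = (4*k**2 - k + 4)/(8*k**3 + 26*k**2 + 43*k + 24) gives s_k = 2**k*(4*k**2 - k + 4)*factorial(k + 1).
s_(k+1) − s_k = 2**k*(8*k**3 + 26*k**2 + 43*k + 24)*factorial(k + 1) = t_k.
Evaluate s at k=11 and k=1: 467934747033600 and 28; difference 467934747033572.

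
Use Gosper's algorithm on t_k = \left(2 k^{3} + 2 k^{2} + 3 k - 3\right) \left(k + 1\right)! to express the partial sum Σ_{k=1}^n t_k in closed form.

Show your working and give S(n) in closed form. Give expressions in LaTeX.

S(n) = 2 n^{2} \left(n + 2\right)! - \left(n + 2\right)! + 2

Step 1: r(k) = (k + 2)*(3*k + 2*(k + 1)**3 + 2*(k + 1)**2)/(2*k**3 + 2*k**2 + 3*k - 3).
So A=k + 2 and B=1, with C=k**3 + k**2 + 3*k/2 - 3/2.
Set up (k + 2)·f(k+1) − (1)·f(k) − (k**3 + k**2 + 3*k/2 - 3/2) = 0.
d = 2 from the (1,0,3) case.
Coefficient equations give f(k) = (2*k**2 - 4*k + 1)/2.
R(k) = B(k−1)·f(k)/C(k) = (2*k**2 - 4*k + 1)/(2*k**3 + 2*k**2 + 3*k - 3); s_k = R·t_k = (2*k**2 - 4*k + 1)*factorial(k + 1).
Δs = (2*k**3 + 2*k**2 + 3*k - 3)*factorial(k + 1), as required.
Σ_(k=1)^n t_k = s_(n+1) − s_(1) = ((2*n**2 - 1)*factorial(n + 2)) − (-2), i.e. 2*n**2*factorial(n + 2) - factorial(n + 2) + 2.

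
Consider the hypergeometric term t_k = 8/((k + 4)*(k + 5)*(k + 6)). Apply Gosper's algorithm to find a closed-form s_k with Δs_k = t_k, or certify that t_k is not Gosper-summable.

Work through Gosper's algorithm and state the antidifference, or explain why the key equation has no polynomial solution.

s_k = k*(k + 9)/(5*(k + 4)*(k + 5))

Ratio r(k) = (k + 4)/(k + 7).
Factor: A=k + 4; B=k + 7; C=1.
Solve (k + 4)·f(k+1) − (k + 6)·f(k) = 1.
From deg A=1, deg B=1, deg C=0: d=2.
Solve for f: f(k) = k*(k + 9)/40 (degree 2 ≤ 2).
R(k) = B(k−1)·f(k)/C(k) = k*(k + 6)*(k + 9)/40; s_k = R·t_k = k*(k + 9)/(5*(k + 4)*(k + 5)).
s_(k+1) − s_k = 8/(k**3 + 15*k**2 + 74*k + 120) = t_k.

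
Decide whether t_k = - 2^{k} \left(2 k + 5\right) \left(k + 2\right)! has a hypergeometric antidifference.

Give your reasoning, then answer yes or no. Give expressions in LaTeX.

Yes. s_k = - 2^{k} \left(k + 2\right)!.

Step 1: r(k) = 2*(k + 3)*(2*k + 7)/(2*k + 5).
Gosper form: A/B · C(k+1)/C(k) with A=2*k + 6, B=1, C=k + 5/2.
Key eq: (2*k + 6)·f(k+1) = (1)·f(k) + (k + 5/2).
Bound: deg f ≤ 0.
Coefficient equations give f(k) = 1/2.
So s_k = (B(k−1)f/C)·t_k = (1/(2*k + 5))·t_k = -2**k*factorial(k + 2).
Δs = -2**k*(2*k + 5)*factorial(k + 2), as required.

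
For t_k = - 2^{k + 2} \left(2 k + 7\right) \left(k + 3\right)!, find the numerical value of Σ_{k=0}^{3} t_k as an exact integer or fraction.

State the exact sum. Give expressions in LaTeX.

Σ = -322536

Step 1: r(k) = 2*(k + 4)*(2*k + 9)/(2*k + 7).
Take A(k)=2*k + 8, B(k)=1, C(k)=k + 7/2.
Solve (2*k + 8)·f(k+1) − (1)·f(k) = k + 7/2.
From deg A=1, deg B=0, deg C=1: d=0.
Solve for f: f(k) = 1/2 (degree 0 ≤ 0).
Then R = B(k−1)f/C = 1/(2*k + 7), so s_k = R(k)·t_k = -2**(k + 2)*factorial(k + 3).
Δs = -2**(k + 2)*(2*k + 7)*factorial(k + 3), as required.
Sum = s_(4) − s_(0); s_(4) = -322560, s_(0) = -24 ⇒ -322536.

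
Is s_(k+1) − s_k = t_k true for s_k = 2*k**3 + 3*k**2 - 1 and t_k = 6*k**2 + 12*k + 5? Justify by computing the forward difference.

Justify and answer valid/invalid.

s_(k+1) = 2*(k + 1)**3 + 3*(k + 1)**2 - 1
s_(k+1) − s_k = 6*k**2 + 12*k + 5
(s_(k+1) − s_k) − t_k = 0

valid (s_(k+1) − s_k reduces to t_k)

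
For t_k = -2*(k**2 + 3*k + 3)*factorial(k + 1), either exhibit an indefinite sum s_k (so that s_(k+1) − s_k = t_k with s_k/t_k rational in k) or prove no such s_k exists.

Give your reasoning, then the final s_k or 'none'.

Step 1: r(k) = (k + 2)*(3*k + (k + 1)**2 + 6)/(k**2 + 3*k + 3).
Factor: A=k + 2; B=1; C=k**2 + 3*k + 3.
Key eq: (k + 2)·f(k+1) = (1)·f(k) + (k**2 + 3*k + 3).
Degrees (1,0,2) ⇒ d ≤ 1.
Match coefficients ⇒ f(k) = k + 1.
Then R = B(k−1)f/C = (k + 1)/(k**2 + 3*k + 3), so s_k = R(k)·t_k = -2*(k + 1)*factorial(k + 1).
Check: Δs_k = -2*(k**2 + 3*k + 3)*factorial(k + 1). ✓

s_k = -2*(k + 1)*factorial(k + 1)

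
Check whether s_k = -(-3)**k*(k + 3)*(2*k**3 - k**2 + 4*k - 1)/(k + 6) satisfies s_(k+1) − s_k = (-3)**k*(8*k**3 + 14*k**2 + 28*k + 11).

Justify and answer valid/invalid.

Invalid: residual (-3)**(k + 1)*(8*k**4 + 64*k**3 + 111*k**2 + 183*k + 65)/(k**2 + 13*k + 42) ≠ 0.

s_(k+1) = 3*(-3)**k*(k + 4)*(4*k + 2*(k + 1)**3 - (k + 1)**2 + 3)/(k + 7)
s_(k+1) − s_k = (-3)**k*(8*k**5 + 94*k**4 + 354*k**3 + 630*k**2 + 770*k + 267)/(k**2 + 13*k + 42)
(s_(k+1) − s_k) − t_k = (-3)**(k + 1)*(8*k**4 + 64*k**3 + 111*k**2 + 183*k + 65)/(k**2 + 13*k + 42)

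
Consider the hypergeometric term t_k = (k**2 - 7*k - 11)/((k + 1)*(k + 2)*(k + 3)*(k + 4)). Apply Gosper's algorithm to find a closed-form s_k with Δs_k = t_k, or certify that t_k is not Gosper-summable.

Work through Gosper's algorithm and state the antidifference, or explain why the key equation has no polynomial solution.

The ratio is (k + 1)*(7*k - (k + 1)**2 + 18)/((k + 5)*(-k**2 + 7*k + 11)).
Normal form (A,B,C) = (k + 1, k + 5, k**2 - 7*k - 11).
Key eq: (k + 1)·f(k+1) = (k + 4)·f(k) + (k**2 - 7*k - 11).
deg f ≤ 3 (via 1,1,2).
A polynomial solution: f(k) = -k*(2*k**2 + 15*k + 16)/3.
R(k) = B(k−1)·f(k)/C(k) = -k*(k + 4)*(2*k**2 + 15*k + 16)/(3*(k**2 - 7*k - 11)); s_k = R·t_k = k*(-2*k**2 - 15*k - 16)/(3*(k + 1)*(k + 2)*(k + 3)).
Δs = (k**2 - 7*k - 11)/(k**4 + 10*k**3 + 35*k**2 + 50*k + 24), as required.

s_k = k*(-2*k**2 - 15*k - 16)/(3*(k + 1)*(k + 2)*(k + 3))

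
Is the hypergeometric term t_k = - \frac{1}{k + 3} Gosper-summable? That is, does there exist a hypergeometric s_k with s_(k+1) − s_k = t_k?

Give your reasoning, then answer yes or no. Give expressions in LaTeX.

No. Not Gosper-summable.

t_(k+1)/t_k = (k + 3)/(k + 4).
So A=k + 3 and B=k + 4, with C=1.
Solve (k + 3)·f(k+1) − (k + 3)·f(k) = 1.
Degrees (1,1,0) ⇒ d ≤ 0.
Put f(k) = c0: A·f(k+1) − B(k−1)·f(k) − C = -1; need -1 = 0 — inconsistent ⇒ no f, not summable.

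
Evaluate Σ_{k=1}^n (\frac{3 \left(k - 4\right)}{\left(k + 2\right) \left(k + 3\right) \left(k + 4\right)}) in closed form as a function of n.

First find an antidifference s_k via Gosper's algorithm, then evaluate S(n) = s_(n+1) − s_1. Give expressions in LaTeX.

r(k) = (k - 3)*(k + 2)/((k - 4)*(k + 5)) after simplifying.
Gosper form: A/B · C(k+1)/C(k) with A=k + 2, B=k + 5, C=k - 4.
Solve (k + 2)·f(k+1) − (k + 4)·f(k) = k - 4.
deg f ≤ 2 (via 1,1,1).
A polynomial solution: f(k) = -k*(k + 11)/6.
R(k) = B(k−1)·f(k)/C(k) = -k*(k + 4)*(k + 11)/(6*(k - 4)); s_k = R·t_k = k*(-k - 11)/(2*(k + 2)*(k + 3)).
s_(k+1) − s_k = 3*(k - 4)/(k**3 + 9*k**2 + 26*k + 24) = t_k.
Telescope: S(n) = s_(n+1) − s_(1) = (-n**2 - 13*n - 12)/(2*(n**2 + 7*n + 12)) − (-1/2) = -3*n/(n**2 + 7*n + 12).

S(n) = - \frac{3 n}{n^{2} + 7 n + 12}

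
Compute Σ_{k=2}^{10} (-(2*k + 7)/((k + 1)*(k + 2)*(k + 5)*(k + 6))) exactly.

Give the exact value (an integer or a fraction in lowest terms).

Σ = -19/448

r(k) = (k + 1)*(k + 5)*(2*k + 9)/((k + 3)*(k + 7)*(2*k + 7)) after simplifying.
Factor: A=k + 1; B=k + 7; C=k**3 + 21*k**2/2 + 73*k/2 + 42.
f must satisfy (k + 1)·f(k+1) − (k + 6)·f(k) = k**3 + 21*k**2/2 + 73*k/2 + 42.
Degrees (1,1,3) ⇒ d ≤ 5.
Solving with deg f ≤ 5: f(k) = k*(k + 2)*(k + 3)*(k + 4)*(k + 6)/10.
So s_k = (B(k−1)f/C)·t_k = (k*(k + 2)*(k + 6)**2/(5*(2*k + 7)))·t_k = k*(-k - 6)/(5*(k**2 + 6*k + 5)).
s_(k+1) − s_k = (-2*k - 7)/(k**4 + 14*k**3 + 65*k**2 + 112*k + 60) = t_k.
Telescoping: Σ = s_(11) − s_(2) = -187/960 − (-16/105) = -19/448.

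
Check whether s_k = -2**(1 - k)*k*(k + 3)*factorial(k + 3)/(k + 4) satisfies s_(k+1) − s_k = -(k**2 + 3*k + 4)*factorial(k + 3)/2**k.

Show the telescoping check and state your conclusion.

s_(k+1) = -(k + 1)*(k + 4)*factorial(k + 4)/(2**k*(k + 5))
s_(k+1) − s_k = -(k**4 + 11*k**3 + 44*k**2 + 82*k + 64)*factorial(k + 3)/(2**k*(k + 4)*(k + 5))
(s_(k+1) − s_k) − t_k = (k**3 + 7*k**2 + 14*k + 16)*factorial(k + 3)/(2**k*(k + 4)*(k + 5))

Invalid: residual (k**3 + 7*k**2 + 14*k + 16)*factorial(k + 3)/(2**k*(k + 4)*(k + 5)) ≠ 0.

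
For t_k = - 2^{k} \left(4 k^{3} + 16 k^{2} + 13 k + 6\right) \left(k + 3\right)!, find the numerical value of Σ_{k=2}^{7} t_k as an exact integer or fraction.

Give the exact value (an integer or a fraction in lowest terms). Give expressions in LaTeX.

Σ = -1083182282880

The ratio is 2*(4*k**4 + 44*k**3 + 169*k**2 + 267*k + 156)/(4*k**3 + 16*k**2 + 13*k + 6).
So A=2*k + 8 and B=1, with C=k**3 + 4*k**2 + 13*k/4 + 3/2.
Need (2*k + 8)·f(k+1) − (1)·f(k) = k**3 + 4*k**2 + 13*k/4 + 3/2.
Degrees (1,0,3) ⇒ d ≤ 2.
Coefficient equations give f(k) = (2*k**2 - 3*k + 2)/4.
R(k) = B(k−1)·f(k)/C(k) = (2*k**2 - 3*k + 2)/(4*k**3 + 16*k**2 + 13*k + 6); s_k = R·t_k = -2**k*(2*k**2 - 3*k + 2)*factorial(k + 3).
Verify: -2**k*(4*k**3 + 16*k**2 + 13*k + 6)*factorial(k + 3) matches t_k.
Sum = s_(8) − s_(2); s_(8) = -1083182284800, s_(2) = -1920 ⇒ -1083182282880.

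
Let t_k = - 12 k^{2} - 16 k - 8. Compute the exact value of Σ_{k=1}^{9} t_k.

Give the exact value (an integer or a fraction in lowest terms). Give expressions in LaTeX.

The ratio is (3*k**2 + 10*k + 9)/(3*k**2 + 4*k + 2).
Gosper form: A/B · C(k+1)/C(k) with A=1, B=1, C=k**2 + 4*k/3 + 2/3.
Set up (1)·f(k+1) − (1)·f(k) − (k**2 + 4*k/3 + 2/3) = 0.
From deg A=0, deg B=0, deg C=2: d=3.
Solving with deg f ≤ 3: f(k) = k*(2*k**2 + k + 1)/6.
So s_k = (B(k−1)f/C)·t_k = (k*(2*k**2 + k + 1)/(2*(3*k**2 + 4*k + 2)))·t_k = 2*k*(-2*k**2 - k - 1).
Check: Δs_k = -12*k**2 - 16*k - 8. ✓
Sum = s_(10) − s_(1); s_(10) = -4220, s_(1) = -8 ⇒ -4212.

Σ = -4212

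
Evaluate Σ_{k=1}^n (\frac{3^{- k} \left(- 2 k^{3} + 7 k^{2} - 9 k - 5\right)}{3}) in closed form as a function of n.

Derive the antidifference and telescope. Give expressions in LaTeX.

S(n) = 3^{- n - 1} \left(- 7 \cdot 3^{n} + n^{3} + n^{2} + 3 n + 7\right)

t_(k+1)/t_k = (2*k**3 - k**2 + k + 9)/(3*(2*k**3 - 7*k**2 + 9*k + 5)).
Normal form (A,B,C) = (1/3, 1, k**3 - 7*k**2/2 + 9*k/2 + 5/2).
Set up (1/3)·f(k+1) − (1)·f(k) − (k**3 - 7*k**2/2 + 9*k/2 + 5/2) = 0.
Degrees (0,0,3) ⇒ d ≤ 3.
Match coefficients ⇒ f(k) = -3*(k**3 - 2*k**2 + 4*k + 4)/2.
So s_k = (B(k−1)f/C)·t_k = (-3*(k**3 - 2*k**2 + 4*k + 4)/(2*k**3 - 7*k**2 + 9*k + 5))·t_k = (k**3 - 2*k**2 + 4*k + 4)/3**k.
Check: Δs_k = (-2*k**3 + 7*k**2 - 9*k - 5)/(3*3**k). ✓
Telescope: S(n) = s_(n+1) − s_(1) = 3**(-n - 1)*(n**3 + n**2 + 3*n + 7) − (7/3) = 3**(-n - 1)*(-7*3**n + n**3 + n**2 + 3*n + 7).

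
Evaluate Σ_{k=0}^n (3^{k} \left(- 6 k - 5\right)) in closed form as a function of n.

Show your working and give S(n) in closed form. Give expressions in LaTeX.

S(n) = - 9 \cdot 3^{n} n - 3 \cdot 3^{n} - 2

The ratio is 3*(6*k + 11)/(6*k + 5).
A = 3, B = 1, C = k + 5/6.
Need (3)·f(k+1) − (1)·f(k) = k + 5/6.
deg f ≤ 1 (via 0,0,1).
Solve for f: f(k) = (3*k - 2)/6 (degree 1 ≤ 1).
Get s_k = R·t_k = 3**k*(2 - 3*k) with R(k) = B(k−1)f(k)/C(k) = (3*k - 2)/(6*k + 5).
Δs = 3**k*(-6*k - 5), as required.
Σ_(k=0)^n t_k = s_(n+1) − s_(0) = (3**(n + 1)*(-3*n - 1)) − (2), i.e. -9*3**n*n - 3*3**n - 2.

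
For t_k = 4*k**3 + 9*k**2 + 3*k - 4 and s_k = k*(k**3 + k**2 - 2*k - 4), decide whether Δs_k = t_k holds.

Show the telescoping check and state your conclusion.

s_(k+1) = k**4 + 5*k**3 + 7*k**2 - k - 4
s_(k+1) − s_k = 4*k**3 + 9*k**2 + 3*k - 4
(s_(k+1) − s_k) − t_k = 0

valid (s_(k+1) − s_k reduces to t_k)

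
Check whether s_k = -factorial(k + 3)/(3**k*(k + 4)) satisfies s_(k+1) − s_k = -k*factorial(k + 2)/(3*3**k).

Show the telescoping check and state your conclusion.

Invalid: residual (k**2 + 4*k - 3)*factorial(k + 2)/(3*3**k*(k + 4)*(k + 5)) ≠ 0.

s_(k+1) = -factorial(k + 4)/(3*3**k*(k + 5))
s_(k+1) − s_k = -(k**2 + 5*k + 1)*factorial(k + 3)/(3*3**k*(k + 4)*(k + 5))
(s_(k+1) − s_k) − t_k = (k**2 + 4*k - 3)*factorial(k + 2)/(3*3**k*(k + 4)*(k + 5))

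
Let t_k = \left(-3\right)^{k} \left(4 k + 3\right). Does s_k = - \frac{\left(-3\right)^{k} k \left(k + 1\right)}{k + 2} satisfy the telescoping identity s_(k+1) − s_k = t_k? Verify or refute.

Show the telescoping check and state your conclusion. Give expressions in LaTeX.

Invalid: residual \frac{\left(-3\right)^{k} \left(- 4 k^{2} - 12 k - 6\right)}{k^{2} + 5 k + 6} ≠ 0.

s_(k+1) = 3*(-3)**k*(k + 1)*(k + 2)/(k + 3)
s_(k+1) − s_k = (-3)**k*(4*k**3 + 19*k**2 + 27*k + 12)/(k**2 + 5*k + 6)
(s_(k+1) − s_k) − t_k = (-3)**k*(-4*k**2 - 12*k - 6)/(k**2 + 5*k + 6)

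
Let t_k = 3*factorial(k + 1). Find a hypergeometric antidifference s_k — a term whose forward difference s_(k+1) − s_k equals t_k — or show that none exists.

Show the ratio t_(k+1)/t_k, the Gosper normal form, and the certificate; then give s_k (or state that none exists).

r(k) = k + 2 after simplifying.
Take A(k)=k + 2, B(k)=1, C(k)=1.
Solve (k + 2)·f(k+1) − (1)·f(k) = 1.
Bound: deg f ≤ -1.
Negative degree bound (-1): no f exists, t_k not Gosper-summable.

none — t_k is not Gosper-summable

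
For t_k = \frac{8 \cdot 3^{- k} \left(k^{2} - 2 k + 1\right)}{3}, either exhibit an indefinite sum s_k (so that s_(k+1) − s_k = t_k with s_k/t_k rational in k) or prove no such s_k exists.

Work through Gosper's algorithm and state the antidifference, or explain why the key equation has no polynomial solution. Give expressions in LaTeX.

s_k = 4 \cdot 3^{- k} \left(- k^{2} + k - 1\right)

Ratio r(k) = k**2/(3*(k**2 - 2*k + 1)).
A = 1/3, B = 1, C = k**2 - 2*k + 1.
Key eq: (1/3)·f(k+1) = (1)·f(k) + (k**2 - 2*k + 1).
Bound: deg f ≤ 2.
Solve for f: f(k) = -3*(k**2 - k + 1)/2 (degree 2 ≤ 2).
R(k) = B(k−1)·f(k)/C(k) = -3*(k**2 - k + 1)/(2*(k - 1)**2); s_k = R·t_k = 4*(-k**2 + k - 1)/3**k.
Δs = 8*(k**2 - 2*k + 1)/(3*3**k), as required.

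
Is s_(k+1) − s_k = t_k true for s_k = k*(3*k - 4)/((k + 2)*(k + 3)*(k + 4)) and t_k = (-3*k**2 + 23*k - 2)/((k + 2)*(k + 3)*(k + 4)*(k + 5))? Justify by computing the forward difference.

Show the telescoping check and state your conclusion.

Valid: the claim telescopes to t_k.

s_(k+1) = (k + 1)*(3*k - 1)/((k + 3)*(k + 4)*(k + 5))
s_(k+1) − s_k = (-3*k**2 + 23*k - 2)/(k**4 + 14*k**3 + 71*k**2 + 154*k + 120)
(s_(k+1) − s_k) − t_k = 0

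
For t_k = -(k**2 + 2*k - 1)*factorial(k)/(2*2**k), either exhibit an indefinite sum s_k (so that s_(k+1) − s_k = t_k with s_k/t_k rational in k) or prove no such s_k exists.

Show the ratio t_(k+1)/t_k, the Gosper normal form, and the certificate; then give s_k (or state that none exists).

s_k = -(k + 2)*factorial(k)/2**k

Compute t_(k+1)/t_k: get (k + 1)*(2*k + (k + 1)**2 + 1)/(2*(k**2 + 2*k - 1)).
Gosper form: A/B · C(k+1)/C(k) with A=k/2 + 1/2, B=1, C=k**2 + 2*k - 1.
f must satisfy (k/2 + 1/2)·f(k+1) − (1)·f(k) = k**2 + 2*k - 1.
From deg A=1, deg B=0, deg C=2: d=1.
Solve for f: f(k) = 2*(k + 2) (degree 1 ≤ 1).
R(k) = B(k−1)·f(k)/C(k) = 2*(k + 2)/(k**2 + 2*k - 1); s_k = R·t_k = -(k + 2)*factorial(k)/2**k.
Verify: -(k**2 + 2*k - 1)*factorial(k)/(2*2**k) matches t_k.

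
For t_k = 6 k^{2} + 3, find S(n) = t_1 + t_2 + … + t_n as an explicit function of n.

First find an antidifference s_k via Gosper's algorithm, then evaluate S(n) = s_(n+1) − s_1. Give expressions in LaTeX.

S(n) = n \left(2 n^{2} + 3 n + 4\right)

r(k) = (2*(k + 1)**2 + 1)/(2*k**2 + 1) after simplifying.
Normal form (A,B,C) = (1, 1, k**2 + 1/2).
Need (1)·f(k+1) − (1)·f(k) = k**2 + 1/2.
From deg A=0, deg B=0, deg C=2: d=3.
A polynomial solution: f(k) = k*(2*k**2 - 3*k + 4)/6.
Get s_k = R·t_k = k*(2*k**2 - 3*k + 4) with R(k) = B(k−1)f(k)/C(k) = k*(2*k**2 - 3*k + 4)/(3*(2*k**2 + 1)).
Δs = 6*k**2 + 3, as required.
Telescope: S(n) = s_(n+1) − s_(1) = 2*n**3 + 3*n**2 + 4*n + 3 − (3) = n*(2*n**2 + 3*n + 4).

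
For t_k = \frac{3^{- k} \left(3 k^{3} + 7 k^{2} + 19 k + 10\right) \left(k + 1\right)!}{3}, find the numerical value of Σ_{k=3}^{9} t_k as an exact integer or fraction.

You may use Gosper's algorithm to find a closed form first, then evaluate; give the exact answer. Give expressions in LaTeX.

Compute t_(k+1)/t_k: get (3*k**4 + 22*k**3 + 74*k**2 + 123*k + 78)/(3*(3*k**3 + 7*k**2 + 19*k + 10)).
Gosper form: A/B · C(k+1)/C(k) with A=k/3 + 2/3, B=1, C=k**3 + 7*k**2/3 + 19*k/3 + 10/3.
Key eq: (k/3 + 2/3)·f(k+1) = (1)·f(k) + (k**3 + 7*k**2/3 + 19*k/3 + 10/3).
Bound: deg f ≤ 2.
Coefficient equations give f(k) = 3*k**2 + 4*k + 4.
Then R = B(k−1)f/C = 3*(3*k**2 + 4*k + 4)/(3*k**3 + 7*k**2 + 19*k + 10), so s_k = R(k)·t_k = (3*k**2 + 4*k + 4)*factorial(k + 1)/3**k.
s_(k+1) − s_k = (3*k**3 + 7*k**2 + 19*k + 10)*factorial(k + 1)/(3*3**k) = t_k.
Telescoping: Σ = s_(10) − s_(3) = 169523200/729 − (344/9) = 169495336/729.

Σ = 169495336/729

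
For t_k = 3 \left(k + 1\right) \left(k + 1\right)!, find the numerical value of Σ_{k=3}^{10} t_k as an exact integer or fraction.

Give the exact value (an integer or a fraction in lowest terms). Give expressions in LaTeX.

r(k) = (k + 2)**2/(k + 1) after simplifying.
Take A(k)=k + 2, B(k)=1, C(k)=k + 1.
Key eq: (k + 2)·f(k+1) = (1)·f(k) + (k + 1).
Bound: deg f ≤ 0.
A polynomial solution: f(k) = 1.
So s_k = (B(k−1)f/C)·t_k = (1/(k + 1))·t_k = 3*factorial(k + 1).
s_(k+1) − s_k = 3*(k + 1)*factorial(k + 1) = t_k.
Evaluate s at k=11 and k=3: 1437004800 and 72; difference 1437004728.

Σ = 1437004728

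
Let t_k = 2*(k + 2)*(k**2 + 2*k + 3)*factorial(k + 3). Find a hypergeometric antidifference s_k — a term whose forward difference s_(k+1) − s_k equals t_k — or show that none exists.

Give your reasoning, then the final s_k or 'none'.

s_k = 2*(k**2 - k + 2)*factorial(k + 3)

Ratio r(k) = (k + 3)*(k + 4)*(2*k + (k + 1)**2 + 5)/((k + 2)*(k**2 + 2*k + 3)).
Gosper form: A/B · C(k+1)/C(k) with A=k + 4, B=1, C=k**3 + 4*k**2 + 7*k + 6.
f must satisfy (k + 4)·f(k+1) − (1)·f(k) = k**3 + 4*k**2 + 7*k + 6.
Bound: deg f ≤ 2.
Match coefficients ⇒ f(k) = k**2 - k + 2.
Then R = B(k−1)f/C = (k**2 - k + 2)/((k + 2)*(k**2 + 2*k + 3)), so s_k = R(k)·t_k = 2*(k**2 - k + 2)*factorial(k + 3).
s_(k+1) − s_k = 2*(k + 2)*(k**2 + 2*k + 3)*factorial(k + 3) = t_k.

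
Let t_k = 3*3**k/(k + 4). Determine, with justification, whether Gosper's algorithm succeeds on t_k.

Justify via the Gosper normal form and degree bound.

Step 1: r(k) = 3*(k + 4)/(k + 5).
Take A(k)=3*k + 12, B(k)=k + 5, C(k)=1.
Need (3*k + 12)·f(k+1) − (k + 4)·f(k) = 1.
From deg A=1, deg B=1, deg C=0: d=-1.
d = -1 < 0 ⇒ no nonzero polynomial f; not summable.

No. Not Gosper-summable.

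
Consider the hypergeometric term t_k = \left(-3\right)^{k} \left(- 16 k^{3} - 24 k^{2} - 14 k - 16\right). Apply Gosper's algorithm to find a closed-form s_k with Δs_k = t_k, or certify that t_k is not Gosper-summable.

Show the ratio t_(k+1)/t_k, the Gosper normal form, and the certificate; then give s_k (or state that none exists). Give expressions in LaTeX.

s_k = \left(-3\right)^{k} \left(4 k^{3} - 3 k^{2} - k + 4\right)

Compute t_(k+1)/t_k: get 3*(-8*k**3 - 36*k**2 - 55*k - 35)/(8*k**3 + 12*k**2 + 7*k + 8).
Normal form (A,B,C) = (-3, 1, k**3 + 3*k**2/2 + 7*k/8 + 1).
Need (-3)·f(k+1) − (1)·f(k) = k**3 + 3*k**2/2 + 7*k/8 + 1.
From deg A=0, deg B=0, deg C=3: d=3.
Match coefficients ⇒ f(k) = -(4*k**3 - 3*k**2 - k + 4)/16.
R(k) = B(k−1)·f(k)/C(k) = -(4*k**3 - 3*k**2 - k + 4)/(2*(8*k**3 + 12*k**2 + 7*k + 8)); s_k = R·t_k = (-3)**k*(4*k**3 - 3*k**2 - k + 4).
Check: Δs_k = (-3)**k*(-16*k**3 - 24*k**2 - 14*k - 16). ✓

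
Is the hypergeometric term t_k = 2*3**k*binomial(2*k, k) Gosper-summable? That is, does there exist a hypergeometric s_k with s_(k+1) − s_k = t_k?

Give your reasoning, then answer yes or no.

The ratio is 6*(2*k + 1)/(k + 1).
Normal form (A,B,C) = (12*k + 6, k + 1, 1).
Need (12*k + 6)·f(k+1) − (k)·f(k) = 1.
Degrees (1,1,0) ⇒ d ≤ -1.
d = -1 < 0 ⇒ no nonzero polynomial f; not summable.

No; the degree bound rules out any f.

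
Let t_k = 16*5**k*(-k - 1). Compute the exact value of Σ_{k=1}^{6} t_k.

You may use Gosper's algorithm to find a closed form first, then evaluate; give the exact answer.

Σ = -2109360

Step 1: r(k) = 5*(k + 2)/(k + 1).
Take A(k)=5, B(k)=1, C(k)=k + 1.
Solve (5)·f(k+1) − (1)·f(k) = k + 1.
d = 1 from the (0,0,1) case.
Solve for f: f(k) = (4*k - 1)/16 (degree 1 ≤ 1).
Get s_k = R·t_k = 5**k*(1 - 4*k) with R(k) = B(k−1)f(k)/C(k) = (4*k - 1)/(16*(k + 1)).
Check: Δs_k = 16*5**k*(-k - 1). ✓
Evaluate s at k=7 and k=1: -2109375 and -15; difference -2109360.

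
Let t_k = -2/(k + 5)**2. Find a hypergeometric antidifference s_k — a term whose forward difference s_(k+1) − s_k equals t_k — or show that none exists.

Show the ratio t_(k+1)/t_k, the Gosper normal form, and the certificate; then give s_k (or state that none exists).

no hypergeometric antidifference exists

Compute t_(k+1)/t_k: get (k + 5)**2/(k + 6)**2.
Factor: A=k**2 + 10*k + 25; B=k**2 + 12*k + 36; C=1.
Key eq: (k**2 + 10*k + 25)·f(k+1) = (k**2 + 10*k + 25)·f(k) + (1).
Bound: deg f ≤ 0.
Write f(k) = c0. Then LHS − RHS = -1, requiring -1 = 0: contradictory. No certificate.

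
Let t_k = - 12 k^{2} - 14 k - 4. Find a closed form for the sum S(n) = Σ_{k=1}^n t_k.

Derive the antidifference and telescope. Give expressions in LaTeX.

S(n) = n \left(- 4 n^{2} - 13 n - 13\right)

Compute t_(k+1)/t_k: get (6*k**2 + 19*k + 15)/(6*k**2 + 7*k + 2).
So A=1 and B=1, with C=k**2 + 7*k/6 + 1/3.
Key eq: (1)·f(k+1) = (1)·f(k) + (k**2 + 7*k/6 + 1/3).
d = 3 from the (0,0,2) case.
Solving with deg f ≤ 3: f(k) = k*(4*k**2 + k - 1)/12.
Then R = B(k−1)f/C = k*(4*k**2 + k - 1)/(2*(2*k + 1)*(3*k + 2)), so s_k = R(k)·t_k = k*(-4*k**2 - k + 1).
Δs = -12*k**2 - 14*k - 4, as required.
Σ_(k=1)^n t_k = s_(n+1) − s_(1) = (-4*n**3 - 13*n**2 - 13*n - 4) − (-4), i.e. n*(-4*n**2 - 13*n - 13).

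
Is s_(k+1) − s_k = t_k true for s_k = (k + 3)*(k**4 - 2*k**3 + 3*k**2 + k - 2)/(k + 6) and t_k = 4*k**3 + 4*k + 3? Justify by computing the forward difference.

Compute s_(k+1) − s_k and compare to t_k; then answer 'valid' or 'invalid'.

s_(k+1) = (k**5 + 6*k**4 + 11*k**3 + 17*k**2 + 21*k + 4)/(k + 7)
s_(k+1) − s_k = (4*k**5 + 43*k**4 + 94*k**3 + 52*k**2 + 129*k + 66)/(k**2 + 13*k + 42)
(s_(k+1) − s_k) − t_k = 3*(-3*k**4 - 26*k**3 - k**2 - 26*k - 20)/(k**2 + 13*k + 42)

Invalid: residual 3*(-3*k**4 - 26*k**3 - k**2 - 26*k - 20)/(k**2 + 13*k + 42) ≠ 0.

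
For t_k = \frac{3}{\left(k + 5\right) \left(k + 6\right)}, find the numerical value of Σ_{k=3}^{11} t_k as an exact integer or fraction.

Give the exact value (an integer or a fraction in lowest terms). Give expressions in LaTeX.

Ratio r(k) = (k + 5)/(k + 7).
So A=k + 5 and B=k + 7, with C=1.
Solve (k + 5)·f(k+1) − (k + 6)·f(k) = 1.
Bound: deg f ≤ 1.
Solve for f: f(k) = k/5 (degree 1 ≤ 1).
R(k) = B(k−1)·f(k)/C(k) = k*(k + 6)/5; s_k = R·t_k = 3*k/(5*(k + 5)).
s_(k+1) − s_k = 3/(k**2 + 11*k + 30) = t_k.
Evaluate s at k=12 and k=3: 36/85 and 9/40; difference 27/136.

Σ = 27/136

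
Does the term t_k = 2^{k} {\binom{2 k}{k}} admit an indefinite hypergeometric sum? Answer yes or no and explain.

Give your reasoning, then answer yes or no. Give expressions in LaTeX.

No — t_k has no hypergeometric antidifference.

Compute t_(k+1)/t_k: get 4*(2*k + 1)/(k + 1).
A = 8*k + 4, B = k + 1, C = 1.
Key eq: (8*k + 4)·f(k+1) = (k)·f(k) + (1).
Degrees (1,1,0) ⇒ d ≤ -1.
deg f ≤ -1 is impossible — no certificate.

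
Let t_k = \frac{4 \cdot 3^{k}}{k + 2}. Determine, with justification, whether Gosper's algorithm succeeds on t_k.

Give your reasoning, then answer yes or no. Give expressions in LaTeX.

Ratio r(k) = 3*(k + 2)/(k + 3).
Take A(k)=3*k + 6, B(k)=k + 3, C(k)=1.
Key eq: (3*k + 6)·f(k+1) = (k + 2)·f(k) + (1).
From deg A=1, deg B=1, deg C=0: d=-1.
Bound -1 < 0, so the key equation has no polynomial solution.

No — negative degree bound, so no certificate f.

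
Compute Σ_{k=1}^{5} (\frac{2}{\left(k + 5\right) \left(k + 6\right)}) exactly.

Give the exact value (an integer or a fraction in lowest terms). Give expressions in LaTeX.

Σ = 5/33

t_(k+1)/t_k = (k + 5)/(k + 7).
Gosper form: A/B · C(k+1)/C(k) with A=k + 5, B=k + 7, C=1.
Set up (k + 5)·f(k+1) − (k + 6)·f(k) − (1) = 0.
Bound: deg f ≤ 1.
Match coefficients ⇒ f(k) = k/5.
So s_k = (B(k−1)f/C)·t_k = (k*(k + 6)/5)·t_k = 2*k/(5*(k + 5)).
Check: Δs_k = 2/(k**2 + 11*k + 30). ✓
Σ_(k=1)^(5) t_k = s_(6) − s_(1) = 12/55 − (1/15) = 5/33.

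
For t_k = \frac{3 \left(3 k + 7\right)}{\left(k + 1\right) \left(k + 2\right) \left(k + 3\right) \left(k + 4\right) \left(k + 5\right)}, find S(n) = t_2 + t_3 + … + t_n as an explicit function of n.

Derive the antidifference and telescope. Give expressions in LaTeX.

Ratio r(k) = (k + 1)*(3*k + 10)/((k + 6)*(3*k + 7)).
So A=k + 1 and B=k + 6, with C=k + 7/3.
Need (k + 1)·f(k+1) − (k + 5)·f(k) = k + 7/3.
Degrees (1,1,1) ⇒ d ≤ 4.
Match coefficients ⇒ f(k) = k*(k + 2)*(k**2 + 8*k + 19)/36.
So s_k = (B(k−1)f/C)·t_k = (k*(k + 2)*(k + 5)*(k**2 + 8*k + 19)/(12*(3*k + 7)))·t_k = k*(k**2 + 8*k + 19)/(4*(k**3 + 8*k**2 + 19*k + 12)).
Verify: 3*(3*k + 7)/(k**5 + 15*k**4 + 85*k**3 + 225*k**2 + 274*k + 120) matches t_k.
s_(n+1) = (n**3 + 11*n**2 + 38*n + 28)/(4*(n**3 + 11*n**2 + 38*n + 40)) and s_(2) = 13/60, so S(n) = (n**3 + 11*n**2 + 38*n - 50)/(30*(n**3 + 11*n**2 + 38*n + 40)).

S(n) = \frac{n^{3} + 11 n^{2} + 38 n - 50}{30 \left(n^{3} + 11 n^{2} + 38 n + 40\right)}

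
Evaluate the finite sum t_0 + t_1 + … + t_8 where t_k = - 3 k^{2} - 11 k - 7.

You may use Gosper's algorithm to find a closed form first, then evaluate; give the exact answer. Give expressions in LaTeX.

The ratio is (3*k**2 + 17*k + 21)/(3*k**2 + 11*k + 7).
Normal form (A,B,C) = (1, 1, k**2 + 11*k/3 + 7/3).
Set up (1)·f(k+1) − (1)·f(k) − (k**2 + 11*k/3 + 7/3) = 0.
d = 3 from the (0,0,2) case.
Coefficient equations give f(k) = k*(k**2 + 4*k + 2)/3.
Certificate R = B(k−1)f/C = k*(k**2 + 4*k + 2)/(3*k**2 + 11*k + 7) gives s_k = k*(-k**2 - 4*k - 2).
Verify: -3*k**2 - 11*k - 7 matches t_k.
Σ_(k=0)^(8) t_k = s_(9) − s_(0) = -1071 − (0) = -1071.

Σ = -1071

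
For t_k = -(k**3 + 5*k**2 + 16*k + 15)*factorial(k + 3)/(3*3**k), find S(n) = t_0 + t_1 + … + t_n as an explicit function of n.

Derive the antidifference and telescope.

S(n) = (54*3**n - n**6*factorial(n) - 14*n**5*factorial(n) - 81*n**4*factorial(n) - 250*n**3*factorial(n) - 434*n**2*factorial(n) - 396*n*factorial(n) - 144*factorial(n))/(3*3**n)

t_(k+1)/t_k = (k**4 + 12*k**3 + 61*k**2 + 153*k + 148)/(3*(k**3 + 5*k**2 + 16*k + 15)).
Gosper form: A/B · C(k+1)/C(k) with A=k/3 + 4/3, B=1, C=k**3 + 5*k**2 + 16*k + 15.
Solve (k/3 + 4/3)·f(k+1) − (1)·f(k) = k**3 + 5*k**2 + 16*k + 15.
d = 2 from the (1,0,3) case.
Match coefficients ⇒ f(k) = 3*(k**2 + 2*k + 3).
Certificate R = B(k−1)f/C = 3*(k**2 + 2*k + 3)/(k**3 + 5*k**2 + 16*k + 15) gives s_k = -(k**2 + 2*k + 3)*factorial(k + 3)/3**k.
Δs = -(k**3 + 5*k**2 + 16*k + 15)*factorial(k + 3)/(3*3**k), as required.
Σ_(k=0)^n t_k = s_(n+1) − s_(0) = (-3**(-n - 1)*(n**2 + 4*n + 6)*factorial(n + 4)) − (-18), i.e. (54*3**n - n**6*factorial(n) - 14*n**5*factorial(n) - 81*n**4*factorial(n) - 250*n**3*factorial(n) - 434*n**2*factorial(n) - 396*n*factorial(n) - 144*factorial(n))/(3*3**n).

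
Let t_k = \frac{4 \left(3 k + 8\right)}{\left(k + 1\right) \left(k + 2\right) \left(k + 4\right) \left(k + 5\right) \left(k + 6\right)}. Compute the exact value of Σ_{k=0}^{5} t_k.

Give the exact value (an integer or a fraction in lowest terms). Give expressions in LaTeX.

r(k) = (k + 1)*(k + 4)*(3*k + 11)/((k + 3)*(k + 7)*(3*k + 8)) after simplifying.
A = k + 1, B = k + 7, C = k**2 + 17*k/3 + 8.
Solve (k + 1)·f(k+1) − (k + 6)·f(k) = k**2 + 17*k/3 + 8.
Bound: deg f ≤ 5.
Coefficient equations give f(k) = k*(k + 2)*(k + 3)*(k**2 + 10*k + 29)/60.
Certificate R = B(k−1)f/C = k*(k + 2)*(k + 6)*(k**2 + 10*k + 29)/(20*(3*k + 8)) gives s_k = k*(k**2 + 10*k + 29)/(5*(k**3 + 10*k**2 + 29*k + 20)).
Verify: 4*(3*k + 8)/(k**5 + 18*k**4 + 121*k**3 + 372*k**2 + 508*k + 240) matches t_k.
Σ_(k=0)^(5) t_k = s_(6) − s_(0) = 15/77 − (0) = 15/77.

Σ = 15/77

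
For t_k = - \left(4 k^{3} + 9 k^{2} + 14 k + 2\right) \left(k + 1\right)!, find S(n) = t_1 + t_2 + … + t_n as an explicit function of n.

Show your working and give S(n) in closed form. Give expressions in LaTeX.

S(n) = - 4 n^{4} n! - 17 n^{3} n! - 24 n^{2} n! - 13 n n! - 2 n! + 2

Step 1: r(k) = (4*k**4 + 29*k**3 + 86*k**2 + 117*k + 58)/(4*k**3 + 9*k**2 + 14*k + 2).
Gosper form: A/B · C(k+1)/C(k) with A=k + 2, B=1, C=k**3 + 9*k**2/4 + 7*k/2 + 1/2.
Key eq: (k + 2)·f(k+1) = (1)·f(k) + (k**3 + 9*k**2/4 + 7*k/2 + 1/2).
Bound: deg f ≤ 2.
Solve for f: f(k) = k*(4*k - 3)/4 (degree 2 ≤ 2).
Then R = B(k−1)f/C = k*(4*k - 3)/(4*k**3 + 9*k**2 + 14*k + 2), so s_k = R(k)·t_k = -k*(4*k - 3)*factorial(k + 1).
Verify: -(4*k**3 + 9*k**2 + 14*k + 2)*factorial(k + 1) matches t_k.
Telescope: S(n) = s_(n+1) − s_(1) = -(n + 1)*(4*n + 1)*factorial(n + 2) − (-2) = -4*n**4*factorial(n) - 17*n**3*factorial(n) - 24*n**2*factorial(n) - 13*n*factorial(n) - 2*factorial(n) + 2.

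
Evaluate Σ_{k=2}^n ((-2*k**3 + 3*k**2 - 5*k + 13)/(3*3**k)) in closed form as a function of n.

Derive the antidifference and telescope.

S(n) = 3**(-n - 1)*(-4*3**n + n**3 + 3*n**2 + 7*n + 1)

Ratio r(k) = (2*k**3 + 3*k**2 + 5*k - 9)/(3*(2*k**3 - 3*k**2 + 5*k - 13)).
Take A(k)=1/3, B(k)=1, C(k)=k**3 - 3*k**2/2 + 5*k/2 - 13/2.
f must satisfy (1/3)·f(k+1) − (1)·f(k) = k**3 - 3*k**2/2 + 5*k/2 - 13/2.
From deg A=0, deg B=0, deg C=3: d=3.
Coefficient equations give f(k) = -3*(k**3 + 4*k - 4)/2.
So s_k = (B(k−1)f/C)·t_k = (-3*(k**3 + 4*k - 4)/(2*k**3 - 3*k**2 + 5*k - 13))·t_k = (k**3 + 4*k - 4)/3**k.
Δs = (-3*k**3 - 8*k + (k + 1)**3 + 12)/(3*3**k), as required.
Σ_(k=2)^n t_k = s_(n+1) − s_(2) = (3**(-n - 1)*(n**3 + 3*n**2 + 7*n + 1)) − (4/3), i.e. 3**(-n - 1)*(-4*3**n + n**3 + 3*n**2 + 7*n + 1).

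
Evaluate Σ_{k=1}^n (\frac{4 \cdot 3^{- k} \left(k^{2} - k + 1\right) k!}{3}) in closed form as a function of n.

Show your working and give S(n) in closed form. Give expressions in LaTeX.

S(n) = 4 \cdot 3^{- n - 1} \left(- 3^{n} + n^{2} n! + 2 n n! + n!\right)

t_(k+1)/t_k = -(k + 1)*(k - (k + 1)**2)/(3*k**2 - 3*k + 3).
Take A(k)=k/3 + 1/3, B(k)=1, C(k)=k**2 - k + 1.
Solve (k/3 + 1/3)·f(k+1) − (1)·f(k) = k**2 - k + 1.
From deg A=1, deg B=0, deg C=2: d=1.
Match coefficients ⇒ f(k) = 3*k.
Then R = B(k−1)f/C = 3*k/(k**2 - k + 1), so s_k = R(k)·t_k = 4*k*factorial(k)/3**k.
Δs = 4*(k**2 - k + 1)*factorial(k)/(3*3**k), as required.
Evaluate: s_(n+1) = 4*3**(-n - 1)*(n + 1)*factorial(n + 1); subtract s_(1) = 4/3 ⇒ S(n) = 4*3**(-n - 1)*(-3**n + n**2*factorial(n) + 2*n*factorial(n) + factorial(n)).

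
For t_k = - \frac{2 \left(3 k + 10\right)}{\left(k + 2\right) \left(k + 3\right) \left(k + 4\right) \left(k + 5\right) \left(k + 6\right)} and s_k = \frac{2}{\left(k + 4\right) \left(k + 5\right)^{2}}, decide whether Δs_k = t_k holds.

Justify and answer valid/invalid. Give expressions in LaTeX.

Invalid: residual \frac{12 \left(2 k^{2} + 17 k + 34\right)}{k^{7} + 31 k^{6} + 405 k^{5} + 2885 k^{4} + 12074 k^{3} + 29604 k^{2} + 39240 k + 21600} ≠ 0.

s_(k+1) = 2/((k + 5)*(k + 6)**2)
s_(k+1) − s_k = 2*(-3*k - 16)/(k**5 + 26*k**4 + 269*k**3 + 1384*k**2 + 3540*k + 3600)
(s_(k+1) − s_k) − t_k = 12*(2*k**2 + 17*k + 34)/(k**7 + 31*k**6 + 405*k**5 + 2885*k**4 + 12074*k**3 + 29604*k**2 + 39240*k + 21600)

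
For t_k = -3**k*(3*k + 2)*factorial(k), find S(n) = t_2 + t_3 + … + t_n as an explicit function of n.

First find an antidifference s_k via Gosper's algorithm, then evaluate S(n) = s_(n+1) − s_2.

Ratio r(k) = 3*(k + 1)*(3*k + 5)/(3*k + 2).
Take A(k)=3*k + 3, B(k)=1, C(k)=k + 2/3.
Solve (3*k + 3)·f(k+1) − (1)·f(k) = k + 2/3.
From deg A=1, deg B=0, deg C=1: d=0.
Coefficient equations give f(k) = 1/3.
Then R = B(k−1)f/C = 1/(3*k + 2), so s_k = R(k)·t_k = -3**k*factorial(k).
s_(k+1) − s_k = -3**k*(3*k + 2)*factorial(k) = t_k.
Telescope: S(n) = s_(n+1) − s_(2) = -3**(n + 1)*factorial(n + 1) − (-18) = -3*3**n*factorial(n + 1) + 18.

S(n) = -3*3**n*factorial(n + 1) + 18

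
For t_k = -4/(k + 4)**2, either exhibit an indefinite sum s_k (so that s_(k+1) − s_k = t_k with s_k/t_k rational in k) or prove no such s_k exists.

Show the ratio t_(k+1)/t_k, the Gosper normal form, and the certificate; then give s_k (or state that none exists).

none — t_k is not Gosper-summable

Compute t_(k+1)/t_k: get (k + 4)**2/(k + 5)**2.
Factor: A=k**2 + 8*k + 16; B=k**2 + 10*k + 25; C=1.
f must satisfy (k**2 + 8*k + 16)·f(k+1) − (k**2 + 8*k + 16)·f(k) = 1.
d = 0 from the (2,2,0) case.
Put f(k) = c0: A·f(k+1) − B(k−1)·f(k) − C = -1; need -1 = 0 — inconsistent ⇒ no f, not summable.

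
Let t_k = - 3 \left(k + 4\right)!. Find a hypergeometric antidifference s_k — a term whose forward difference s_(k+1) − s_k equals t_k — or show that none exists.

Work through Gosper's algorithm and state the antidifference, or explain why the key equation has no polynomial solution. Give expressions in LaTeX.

none (Gosper's algorithm certifies no s_k)

t_(k+1)/t_k = k + 5.
So A=k + 5 and B=1, with C=1.
Solve (k + 5)·f(k+1) − (1)·f(k) = 1.
From deg A=1, deg B=0, deg C=0: d=-1.
Bound -1 < 0, so the key equation has no polynomial solution.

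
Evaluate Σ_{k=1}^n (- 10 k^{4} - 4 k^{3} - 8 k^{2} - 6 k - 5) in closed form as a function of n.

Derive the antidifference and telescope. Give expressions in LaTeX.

S(n) = n \left(- 2 n^{4} - 6 n^{3} - 8 n^{2} - 8 n - 9\right)

r(k) = (10*k**4 + 44*k**3 + 80*k**2 + 74*k + 33)/(10*k**4 + 4*k**3 + 8*k**2 + 6*k + 5) after simplifying.
Factor: A=1; B=1; C=k**4 + 2*k**3/5 + 4*k**2/5 + 3*k/5 + 1/2.
Need (1)·f(k+1) − (1)·f(k) = k**4 + 2*k**3/5 + 4*k**2/5 + 3*k/5 + 1/2.
From deg A=0, deg B=0, deg C=4: d=5.
Match coefficients ⇒ f(k) = k*(2*k**4 - 4*k**3 + 4*k**2 + 3)/10.
Certificate R = B(k−1)f/C = k*(2*k**4 - 4*k**3 + 4*k**2 + 3)/(10*k**4 + 4*k**3 + 8*k**2 + 6*k + 5) gives s_k = k*(-2*k**4 + 4*k**3 - 4*k**2 - 3).
s_(k+1) − s_k = -10*k**4 - 4*k**3 - 8*k**2 - 6*k - 5 = t_k.
Telescope: S(n) = s_(n+1) − s_(1) = -2*n**5 - 6*n**4 - 8*n**3 - 8*n**2 - 9*n - 5 − (-5) = n*(-2*n**4 - 6*n**3 - 8*n**2 - 8*n - 9).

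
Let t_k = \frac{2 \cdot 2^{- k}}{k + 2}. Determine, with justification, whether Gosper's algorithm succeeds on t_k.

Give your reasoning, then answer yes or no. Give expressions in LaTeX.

r(k) = (k + 2)/(2*(k + 3)) after simplifying.
Factor: A=k/2 + 1; B=k + 3; C=1.
f must satisfy (k/2 + 1)·f(k+1) − (k + 2)·f(k) = 1.
deg f ≤ -1 (via 1,1,0).
Bound -1 < 0, so the key equation has no polynomial solution.

No — t_k has no hypergeometric antidifference.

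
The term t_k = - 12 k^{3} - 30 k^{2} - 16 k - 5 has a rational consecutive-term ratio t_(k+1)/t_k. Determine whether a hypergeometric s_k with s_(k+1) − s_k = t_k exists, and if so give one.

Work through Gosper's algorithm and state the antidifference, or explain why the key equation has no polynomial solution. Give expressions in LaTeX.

s_k = k \left(- 3 k^{3} - 4 k^{2} + 4 k - 2\right)

r(k) = (12*k**3 + 66*k**2 + 112*k + 63)/(12*k**3 + 30*k**2 + 16*k + 5) after simplifying.
A = 1, B = 1, C = k**3 + 5*k**2/2 + 4*k/3 + 5/12.
Key eq: (1)·f(k+1) = (1)·f(k) + (k**3 + 5*k**2/2 + 4*k/3 + 5/12).
d = 4 from the (0,0,3) case.
Coefficient equations give f(k) = k*(3*k**3 + 4*k**2 - 4*k + 2)/12.
So s_k = (B(k−1)f/C)·t_k = (k*(3*k**3 + 4*k**2 - 4*k + 2)/(12*k**3 + 30*k**2 + 16*k + 5))·t_k = k*(-3*k**3 - 4*k**2 + 4*k - 2).
Verify: -12*k**3 - 30*k**2 - 16*k - 5 matches t_k.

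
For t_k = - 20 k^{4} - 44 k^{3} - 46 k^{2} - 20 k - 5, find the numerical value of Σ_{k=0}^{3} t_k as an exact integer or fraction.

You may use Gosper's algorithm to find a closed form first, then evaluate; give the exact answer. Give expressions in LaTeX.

Σ = -4328

Compute t_(k+1)/t_k: get (20*k**4 + 124*k**3 + 298*k**2 + 324*k + 135)/(20*k**4 + 44*k**3 + 46*k**2 + 20*k + 5).
Take A(k)=1, B(k)=1, C(k)=k**4 + 11*k**3/5 + 23*k**2/10 + k + 1/4.
Key eq: (1)·f(k+1) = (1)·f(k) + (k**4 + 11*k**3/5 + 23*k**2/10 + k + 1/4).
Degrees (0,0,4) ⇒ d ≤ 5.
Coefficient equations give f(k) = k*(4*k**4 + k**3 - 2*k + 2)/20.
So s_k = (B(k−1)f/C)·t_k = (k*(4*k**4 + k**3 - 2*k + 2)/(20*k**4 + 44*k**3 + 46*k**2 + 20*k + 5))·t_k = k*(-4*k**4 - k**3 + 2*k - 2).
Δs = -20*k**4 - 44*k**3 - 46*k**2 - 20*k - 5, as required.
Evaluate s at k=4 and k=0: -4328 and 0; difference -4328.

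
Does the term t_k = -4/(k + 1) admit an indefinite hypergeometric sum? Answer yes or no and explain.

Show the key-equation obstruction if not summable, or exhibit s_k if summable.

The ratio is (k + 1)/(k + 2).
Gosper form: A/B · C(k+1)/C(k) with A=k + 1, B=k + 2, C=1.
Need (k + 1)·f(k+1) − (k + 1)·f(k) = 1.
From deg A=1, deg B=1, deg C=0: d=0.
Generic f = c0 gives residual -1; -1 = 0 cannot hold, so t_k is not Gosper-summable.

No — t_k has no hypergeometric antidifference.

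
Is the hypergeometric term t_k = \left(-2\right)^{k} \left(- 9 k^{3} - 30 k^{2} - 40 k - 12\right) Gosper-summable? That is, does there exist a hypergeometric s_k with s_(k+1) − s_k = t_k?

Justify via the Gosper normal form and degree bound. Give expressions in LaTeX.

Yes. s_k = \left(-2\right)^{k} \left(3 k^{3} + 4 k^{2} + 2 k - 2\right).

Step 1: r(k) = 2*(-9*k**3 - 57*k**2 - 127*k - 91)/(9*k**3 + 30*k**2 + 40*k + 12).
Normal form (A,B,C) = (-2, 1, k**3 + 10*k**2/3 + 40*k/9 + 4/3).
Set up (-2)·f(k+1) − (1)·f(k) − (k**3 + 10*k**2/3 + 40*k/9 + 4/3) = 0.
d = 3 from the (0,0,3) case.
Solving with deg f ≤ 3: f(k) = -(3*k**3 + 4*k**2 + 2*k - 2)/9.
R(k) = B(k−1)·f(k)/C(k) = -(3*k**3 + 4*k**2 + 2*k - 2)/(9*k**3 + 30*k**2 + 40*k + 12); s_k = R·t_k = (-2)**k*(3*k**3 + 4*k**2 + 2*k - 2).
s_(k+1) − s_k = (-2)**k*(-9*k**3 - 30*k**2 - 40*k - 12) = t_k.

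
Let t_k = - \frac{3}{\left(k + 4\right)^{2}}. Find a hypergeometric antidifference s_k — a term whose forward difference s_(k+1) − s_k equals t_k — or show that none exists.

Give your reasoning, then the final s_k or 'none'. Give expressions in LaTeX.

The ratio is (k + 4)**2/(k + 5)**2.
So A=k**2 + 8*k + 16 and B=k**2 + 10*k + 25, with C=1.
Solve (k**2 + 8*k + 16)·f(k+1) − (k**2 + 8*k + 16)·f(k) = 1.
deg f ≤ 0 (via 2,2,0).
f = c0 ⇒ A·f(k+1) − B(k−1)·f(k) − C = -1. The system {-1 = 0} is inconsistent; no antidifference.

not Gosper-summable; s_k does not exist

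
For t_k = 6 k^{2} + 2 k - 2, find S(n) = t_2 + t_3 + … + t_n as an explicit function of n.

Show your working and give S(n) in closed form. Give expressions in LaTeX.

S(n) = 2 n^{3} + 4 n^{2} - 6

Compute t_(k+1)/t_k: get (k + 3*(k + 1)**2)/(3*k**2 + k - 1).
Take A(k)=1, B(k)=1, C(k)=k**2 + k/3 - 1/3.
Need (1)·f(k+1) − (1)·f(k) = k**2 + k/3 - 1/3.
d = 3 from the (0,0,2) case.
Coefficient equations give f(k) = k*(k**2 - k - 1)/3.
R(k) = B(k−1)·f(k)/C(k) = k*(k**2 - k - 1)/(3*k**2 + k - 1); s_k = R·t_k = 2*k*(k**2 - k - 1).
Check: Δs_k = 6*k**2 + 2*k - 2. ✓
Σ_(k=2)^n t_k = s_(n+1) − s_(2) = (2*n**3 + 4*n**2 - 2) − (4), i.e. 2*n**3 + 4*n**2 - 6.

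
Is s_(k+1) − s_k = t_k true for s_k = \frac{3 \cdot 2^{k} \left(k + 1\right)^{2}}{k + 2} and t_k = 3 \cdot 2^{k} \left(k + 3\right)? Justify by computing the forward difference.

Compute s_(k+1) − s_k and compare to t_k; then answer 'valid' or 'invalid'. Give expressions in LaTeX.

Invalid: residual \frac{3 \cdot 2^{k} \left(- k^{2} - 4 k - 5\right)}{k^{2} + 5 k + 6} ≠ 0.

s_(k+1) = 6*2**k*(k + 2)**2/(k + 3)
s_(k+1) − s_k = 3*2**k*(k**3 + 7*k**2 + 17*k + 13)/(k**2 + 5*k + 6)
(s_(k+1) − s_k) − t_k = 3*2**k*(-k**2 - 4*k - 5)/(k**2 + 5*k + 6)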